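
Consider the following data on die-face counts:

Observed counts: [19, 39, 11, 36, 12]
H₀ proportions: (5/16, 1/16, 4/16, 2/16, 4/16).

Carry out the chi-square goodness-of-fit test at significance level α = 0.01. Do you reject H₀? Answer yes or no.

n = 117; E_i = n·p_i = [36.56, 7.31, 29.25, 14.62, 29.25]
χ² = (19−36.56)²/36.56 + (39−7.31)²/7.31 + (11−29.25)²/29.25 + (36−14.62)²/14.62 + (12−29.25)²/29.25 = 198.5487
df = 4
p-value (upper-tail) = 0.00000
At α=0.01: p < α → reject H₀

reject H₀: yes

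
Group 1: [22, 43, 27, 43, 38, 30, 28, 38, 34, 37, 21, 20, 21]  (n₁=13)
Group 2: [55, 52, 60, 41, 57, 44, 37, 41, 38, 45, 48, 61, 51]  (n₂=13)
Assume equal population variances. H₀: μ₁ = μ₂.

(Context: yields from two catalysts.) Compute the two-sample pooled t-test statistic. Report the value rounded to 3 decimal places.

test statistic = -5.363

x̄₁=30.923, s₁=8.460, n₁=13
x̄₂=48.462, s₂=8.212, n₂=13
s_p² = [12·8.460² + 12·8.212²]/24 = 69.5064
SE = √(s_p²·(1/13+1/13)) = 3.2701
t = (30.923−48.462)/3.2701 = -5.3633
df = 24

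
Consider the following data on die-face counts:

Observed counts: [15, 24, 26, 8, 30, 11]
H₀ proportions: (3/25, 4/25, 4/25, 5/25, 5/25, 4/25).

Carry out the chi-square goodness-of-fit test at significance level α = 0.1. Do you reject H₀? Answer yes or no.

reject H₀: yes

n = 114; E_i = n·p_i = [13.68, 18.24, 18.24, 22.80, 22.80, 18.24]
χ² = (15−13.68)²/13.68 + (24−18.24)²/18.24 + (26−18.24)²/18.24 + (8−22.80)²/22.80 + (30−22.80)²/22.80 + (11−18.24)²/18.24 = 20.0022
df = 5
p-value (upper-tail) = 0.00125
At α=0.1: p < α → reject H₀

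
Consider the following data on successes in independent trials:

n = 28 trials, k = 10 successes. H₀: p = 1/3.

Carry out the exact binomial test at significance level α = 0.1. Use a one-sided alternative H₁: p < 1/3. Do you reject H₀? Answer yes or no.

reject H₀: no

Exact binomial: n=28, k=10, p₀=1/3=0.3333
P(X≤10) from Σ C(n,i)·p₀^i·(1−p₀)^(n−i)
p-value (one-sided, H₁ less) = 0.68589
At α=0.1: p ≥ α → fail to reject H₀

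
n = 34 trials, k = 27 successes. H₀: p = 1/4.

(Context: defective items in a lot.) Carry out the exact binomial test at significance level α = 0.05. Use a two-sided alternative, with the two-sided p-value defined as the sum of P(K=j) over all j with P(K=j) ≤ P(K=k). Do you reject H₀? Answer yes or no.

Exact binomial: n=34, k=27, p₀=1/4=0.2500
P(X=j) = C(n,j)·p₀^j·(1−p₀)^(n−j); p = Σ P(X=j) over j with P(X=j) ≤ P(X=27)
p-value (two-sided) = 0.00000
At α=0.05: p < α → reject H₀

reject H₀: yes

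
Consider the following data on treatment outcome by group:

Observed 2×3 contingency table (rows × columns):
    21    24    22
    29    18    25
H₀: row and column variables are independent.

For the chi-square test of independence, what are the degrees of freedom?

degrees of freedom = 2

df = (r−1)(c−1) = (2−1)·(3−1) = 2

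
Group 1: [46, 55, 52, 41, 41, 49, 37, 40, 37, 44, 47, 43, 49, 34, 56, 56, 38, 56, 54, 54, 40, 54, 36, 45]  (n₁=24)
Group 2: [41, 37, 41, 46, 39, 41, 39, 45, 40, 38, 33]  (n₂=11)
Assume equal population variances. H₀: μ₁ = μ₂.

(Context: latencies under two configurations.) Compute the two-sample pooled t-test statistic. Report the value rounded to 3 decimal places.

x̄₁=46.000, s₁=7.325, n₁=24
x̄₂=40.000, s₂=3.578, n₂=11
s_p² = [23·7.325² + 10·3.578²]/33 = 41.2727
SE = √(s_p²·(1/24+1/11)) = 2.3392
t = (46.000−40.000)/2.3392 = 2.5650
df = 33

test statistic = 2.565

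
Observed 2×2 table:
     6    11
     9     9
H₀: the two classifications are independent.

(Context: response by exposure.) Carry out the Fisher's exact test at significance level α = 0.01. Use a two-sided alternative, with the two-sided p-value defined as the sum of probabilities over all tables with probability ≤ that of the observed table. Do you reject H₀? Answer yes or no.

Margins: r₁=17, r₂=18, c₁=15, c₂=20, n=35
p_obs = C(17,6)·C(18,9)/C(35,15); sum pmf over tables with pmf ≤ p_obs
p-value (two-sided) = 0.49979
At α=0.01: p ≥ α → fail to reject H₀

reject H₀: no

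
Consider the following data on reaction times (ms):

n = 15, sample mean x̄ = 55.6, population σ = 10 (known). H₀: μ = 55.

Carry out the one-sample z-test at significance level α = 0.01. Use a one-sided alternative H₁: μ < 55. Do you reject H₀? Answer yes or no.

SE = σ/√n = 10/√15 = 2.5820
z = (x̄−μ₀)/SE = (55.6−55)/2.5820 = 0.2324
p-value (one-sided, H₁ less) = 0.59188
At α=0.01: p ≥ α → fail to reject H₀

reject H₀: no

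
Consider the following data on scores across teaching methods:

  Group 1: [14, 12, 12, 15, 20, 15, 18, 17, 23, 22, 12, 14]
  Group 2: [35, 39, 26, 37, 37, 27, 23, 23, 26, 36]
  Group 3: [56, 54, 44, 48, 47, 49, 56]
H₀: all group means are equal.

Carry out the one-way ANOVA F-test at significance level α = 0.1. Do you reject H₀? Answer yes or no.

reject H₀: yes

Group means [16.17, 30.90, 50.57], grand mean 29.552
SSB = Σnᵢ(x̄ᵢ−x̄)² = 5260.891; SSW = ΣΣ(x−x̄ᵢ)² = 670.281
MSB = 5260.891/2 = 2630.4457; MSW = 670.281/26 = 25.7800
F = MSB/MSW = 102.0342
df = (2, 26)
p-value (upper-tail) = 0.00000
At α=0.1: p < α → reject H₀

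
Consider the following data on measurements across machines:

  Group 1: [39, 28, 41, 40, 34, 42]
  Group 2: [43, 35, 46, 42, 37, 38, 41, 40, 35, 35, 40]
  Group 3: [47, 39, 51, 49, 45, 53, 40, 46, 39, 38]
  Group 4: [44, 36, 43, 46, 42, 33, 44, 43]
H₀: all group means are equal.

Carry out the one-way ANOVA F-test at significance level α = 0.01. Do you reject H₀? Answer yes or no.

reject H₀: no

Group means [37.33, 39.27, 44.70, 41.38], grand mean 40.971
SSB = Σnᵢ(x̄ᵢ−x̄)² = 251.481; SSW = ΣΣ(x−x̄ᵢ)² = 681.490
MSB = 251.481/3 = 83.8271; MSW = 681.490/31 = 21.9836
F = MSB/MSW = 3.8132
df = (3, 31)
p-value (upper-tail) = 0.01954
At α=0.01: p ≥ α → fail to reject H₀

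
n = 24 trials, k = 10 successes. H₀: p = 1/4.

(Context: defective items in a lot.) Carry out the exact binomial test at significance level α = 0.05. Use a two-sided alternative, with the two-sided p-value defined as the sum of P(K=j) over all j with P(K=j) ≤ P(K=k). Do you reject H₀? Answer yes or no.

reject H₀: no

Exact binomial: n=24, k=10, p₀=1/4=0.2500
P(X=j) = C(n,j)·p₀^j·(1−p₀)^(n−j); p = Σ P(X=j) over j with P(X=j) ≤ P(X=10)
p-value (two-sided) = 0.09447
At α=0.05: p ≥ α → fail to reject H₀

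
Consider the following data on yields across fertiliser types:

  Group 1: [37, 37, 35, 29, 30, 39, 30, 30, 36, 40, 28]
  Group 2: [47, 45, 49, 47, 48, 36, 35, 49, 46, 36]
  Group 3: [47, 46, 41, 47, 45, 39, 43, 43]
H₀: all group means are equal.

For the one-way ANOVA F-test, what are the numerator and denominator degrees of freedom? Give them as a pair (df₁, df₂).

degrees of freedom = [2, 26]

k = 3 groups, N = 29 total
df = (k−1, N−k) = (3−1, 29−3) = (2, 26)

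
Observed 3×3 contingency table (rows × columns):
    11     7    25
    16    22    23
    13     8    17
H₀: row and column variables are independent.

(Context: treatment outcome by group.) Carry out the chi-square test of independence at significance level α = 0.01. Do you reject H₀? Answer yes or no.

Row totals [43, 61, 38], col totals [40, 37, 65], n=142
χ² = (11−12.11)²/12.11 + (7−11.20)²/11.20 + (25−19.68)²/19.68 + (16−17.18)²/17.18 + (22−15.89)²/15.89 + (23−27.92)²/27.92 + (13−10.70)²/10.70 + (8−9.90)²/9.90 + (17−17.39)²/17.39 = 7.2771
df = 4
p-value (upper-tail) = 0.12195
At α=0.01: p ≥ α → fail to reject H₀

reject H₀: no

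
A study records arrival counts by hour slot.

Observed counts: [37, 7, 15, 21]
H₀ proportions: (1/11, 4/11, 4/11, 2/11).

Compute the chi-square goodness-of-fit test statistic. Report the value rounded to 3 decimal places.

n = 80; E_i = n·p_i = [7.27, 29.09, 29.09, 14.55]
χ² = (37−7.27)²/7.27 + (7−29.09)²/29.09 + (15−29.09)²/29.09 + (21−14.55)²/14.55 = 147.9750
df = 3

test statistic = 147.975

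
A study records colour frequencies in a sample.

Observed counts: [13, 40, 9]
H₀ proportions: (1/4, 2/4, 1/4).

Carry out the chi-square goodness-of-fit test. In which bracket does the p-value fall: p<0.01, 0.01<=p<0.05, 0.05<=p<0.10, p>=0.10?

n = 62; E_i = n·p_i = [15.50, 31.00, 15.50]
χ² = (13−15.50)²/15.50 + (40−31.00)²/31.00 + (9−15.50)²/15.50 = 5.7419
df = 2
p-value (upper-tail) = 0.05664
→ bracket: 0.05<=p<0.10

p-value bracket: 0.05<=p<0.10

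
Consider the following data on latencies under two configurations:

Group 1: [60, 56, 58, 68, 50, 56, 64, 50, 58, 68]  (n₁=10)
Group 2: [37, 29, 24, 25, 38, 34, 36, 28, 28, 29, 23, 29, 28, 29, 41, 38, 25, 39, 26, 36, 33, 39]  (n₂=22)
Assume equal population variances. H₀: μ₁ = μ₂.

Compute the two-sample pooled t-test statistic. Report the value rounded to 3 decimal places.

test statistic = 12.131

x̄₁=58.800, s₁=6.408, n₁=10
x̄₂=31.545, s₂=5.655, n₂=22
s_p² = [9·6.408² + 21·5.655²]/30 = 34.7018
SE = √(s_p²·(1/10+1/22)) = 2.2467
t = (58.800−31.545)/2.2467 = 12.1311
df = 30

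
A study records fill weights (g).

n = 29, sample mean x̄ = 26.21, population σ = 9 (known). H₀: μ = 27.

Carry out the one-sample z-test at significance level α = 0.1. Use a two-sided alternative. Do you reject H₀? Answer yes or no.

SE = σ/√n = 9/√29 = 1.6713
z = (x̄−μ₀)/SE = (26.21−27)/1.6713 = -0.4727
p-value (two-sided) = 0.63643
At α=0.1: p ≥ α → fail to reject H₀

reject H₀: no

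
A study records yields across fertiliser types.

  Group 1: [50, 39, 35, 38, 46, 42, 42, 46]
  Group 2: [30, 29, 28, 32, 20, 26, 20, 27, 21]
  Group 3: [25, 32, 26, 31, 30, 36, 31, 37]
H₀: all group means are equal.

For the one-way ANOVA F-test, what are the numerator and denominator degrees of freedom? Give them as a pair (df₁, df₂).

k = 3 groups, N = 25 total
df = (k−1, N−k) = (3−1, 25−3) = (2, 22)

degrees of freedom = [2, 22]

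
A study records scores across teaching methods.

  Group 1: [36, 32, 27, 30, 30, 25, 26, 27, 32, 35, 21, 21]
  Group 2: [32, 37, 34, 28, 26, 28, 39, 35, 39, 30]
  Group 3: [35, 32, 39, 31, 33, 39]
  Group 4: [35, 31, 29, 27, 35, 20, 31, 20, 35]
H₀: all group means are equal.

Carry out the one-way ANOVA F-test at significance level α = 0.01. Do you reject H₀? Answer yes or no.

reject H₀: no

Group means [28.50, 32.80, 34.83, 29.22], grand mean 30.865
SSB = Σnᵢ(x̄ᵢ−x̄)² = 223.335; SSW = ΣΣ(x−x̄ᵢ)² = 806.989
MSB = 223.335/3 = 74.4451; MSW = 806.989/33 = 24.4542
F = MSB/MSW = 3.0443
df = (3, 33)
p-value (upper-tail) = 0.04242
At α=0.01: p ≥ α → fail to reject H₀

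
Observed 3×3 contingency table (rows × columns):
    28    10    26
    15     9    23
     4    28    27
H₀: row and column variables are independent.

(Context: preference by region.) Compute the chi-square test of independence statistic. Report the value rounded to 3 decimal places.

Row totals [64, 47, 59], col totals [47, 47, 76], n=170
χ² = (28−17.69)²/17.69 + (10−17.69)²/17.69 + (26−28.61)²/28.61 + (15−12.99)²/12.99 + (9−12.99)²/12.99 + (23−21.01)²/21.01 + (4−16.31)²/16.31 + (28−16.31)²/16.31 + (27−26.38)²/26.38 = 28.9949
df = 4

test statistic = 28.995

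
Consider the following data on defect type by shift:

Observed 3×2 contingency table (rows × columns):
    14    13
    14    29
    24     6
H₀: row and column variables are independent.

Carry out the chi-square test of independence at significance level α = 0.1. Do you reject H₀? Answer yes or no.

Row totals [27, 43, 30], col totals [52, 48], n=100
χ² = (14−14.04)²/14.04 + (13−12.96)²/12.96 + (14−22.36)²/22.36 + (29−20.64)²/20.64 + (24−15.60)²/15.60 + (6−14.40)²/14.40 = 15.9351
df = 2
p-value (upper-tail) = 0.00035
At α=0.1: p < α → reject H₀

reject H₀: yes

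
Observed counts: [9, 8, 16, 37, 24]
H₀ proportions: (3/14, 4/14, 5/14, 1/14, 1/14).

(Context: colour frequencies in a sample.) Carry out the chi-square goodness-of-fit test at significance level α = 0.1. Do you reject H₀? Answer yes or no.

n = 94; E_i = n·p_i = [20.14, 26.86, 33.57, 6.71, 6.71]
χ² = (9−20.14)²/20.14 + (8−26.86)²/26.86 + (16−33.57)²/33.57 + (37−6.71)²/6.71 + (24−6.71)²/6.71 = 209.7106
df = 4
p-value (upper-tail) = 0.00000
At α=0.1: p < α → reject H₀

reject H₀: yes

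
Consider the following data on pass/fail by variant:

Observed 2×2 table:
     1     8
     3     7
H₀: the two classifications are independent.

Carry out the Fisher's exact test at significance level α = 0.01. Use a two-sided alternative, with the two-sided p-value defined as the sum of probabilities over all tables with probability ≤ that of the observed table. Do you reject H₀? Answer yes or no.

reject H₀: no

Margins: r₁=9, r₂=10, c₁=4, c₂=15, n=19
p_obs = C(9,1)·C(10,3)/C(19,4); sum pmf over tables with pmf ≤ p_obs
p-value (two-sided) = 0.58204
At α=0.01: p ≥ α → fail to reject H₀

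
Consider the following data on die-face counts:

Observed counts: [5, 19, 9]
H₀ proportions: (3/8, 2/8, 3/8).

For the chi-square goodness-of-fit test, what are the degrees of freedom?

degrees of freedom = 2

df = k − 1 = 3 − 1 = 2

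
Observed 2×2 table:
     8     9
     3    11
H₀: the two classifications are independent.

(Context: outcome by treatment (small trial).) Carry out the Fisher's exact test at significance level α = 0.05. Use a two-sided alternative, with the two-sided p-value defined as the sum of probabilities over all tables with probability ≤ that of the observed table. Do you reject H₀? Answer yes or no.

Margins: r₁=17, r₂=14, c₁=11, c₂=20, n=31
p_obs = C(17,8)·C(14,3)/C(31,11); sum pmf over tables with pmf ≤ p_obs
p-value (two-sided) = 0.25800
At α=0.05: p ≥ α → fail to reject H₀

reject H₀: no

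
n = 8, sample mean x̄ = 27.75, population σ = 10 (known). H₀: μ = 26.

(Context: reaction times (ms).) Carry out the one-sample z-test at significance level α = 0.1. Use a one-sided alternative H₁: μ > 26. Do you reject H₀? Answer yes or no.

reject H₀: no

SE = σ/√n = 10/√8 = 3.5355
z = (x̄−μ₀)/SE = (27.75−26)/3.5355 = 0.4950
p-value (one-sided, H₁ greater) = 0.31031
At α=0.1: p ≥ α → fail to reject H₀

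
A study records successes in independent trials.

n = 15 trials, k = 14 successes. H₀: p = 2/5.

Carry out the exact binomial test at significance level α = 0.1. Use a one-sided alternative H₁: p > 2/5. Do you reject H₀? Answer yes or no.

Exact binomial: n=15, k=14, p₀=2/5=0.4000
P(X≥14) from Σ C(n,i)·p₀^i·(1−p₀)^(n−i)
p-value (one-sided, H₁ greater) = 0.00003
At α=0.1: p < α → reject H₀

reject H₀: yes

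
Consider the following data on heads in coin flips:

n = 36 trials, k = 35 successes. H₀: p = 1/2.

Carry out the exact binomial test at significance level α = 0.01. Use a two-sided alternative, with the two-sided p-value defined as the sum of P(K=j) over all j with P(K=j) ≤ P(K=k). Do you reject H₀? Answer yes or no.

Exact binomial: n=36, k=35, p₀=1/2=0.5000
P(X=j) = C(n,j)·p₀^j·(1−p₀)^(n−j); p = Σ P(X=j) over j with P(X=j) ≤ P(X=35)
p-value (two-sided) = 0.00000
At α=0.01: p < α → reject H₀

reject H₀: yes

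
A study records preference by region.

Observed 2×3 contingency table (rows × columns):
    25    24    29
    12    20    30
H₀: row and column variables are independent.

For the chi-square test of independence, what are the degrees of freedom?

degrees of freedom = 2

df = (r−1)(c−1) = (2−1)·(3−1) = 2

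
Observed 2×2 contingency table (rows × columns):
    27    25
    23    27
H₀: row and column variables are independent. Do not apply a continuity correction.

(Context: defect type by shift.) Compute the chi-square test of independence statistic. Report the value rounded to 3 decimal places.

Row totals [52, 50], col totals [50, 52], n=102
χ² = (27−25.49)²/25.49 + (25−26.51)²/26.51 + (23−24.51)²/24.51 + (27−25.49)²/25.49 = 0.3578
df = 1

test statistic = 0.358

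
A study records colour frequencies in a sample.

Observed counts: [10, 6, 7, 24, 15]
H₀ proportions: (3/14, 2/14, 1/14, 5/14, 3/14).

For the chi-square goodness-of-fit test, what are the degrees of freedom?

df = k − 1 = 5 − 1 = 4

degrees of freedom = 4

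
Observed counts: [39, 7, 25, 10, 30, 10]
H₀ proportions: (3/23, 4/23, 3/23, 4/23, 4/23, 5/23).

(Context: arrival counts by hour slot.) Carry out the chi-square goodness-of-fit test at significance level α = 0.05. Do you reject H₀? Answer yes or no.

n = 121; E_i = n·p_i = [15.78, 21.04, 15.78, 21.04, 21.04, 26.30]
χ² = (39−15.78)²/15.78 + (7−21.04)²/21.04 + (25−15.78)²/15.78 + (10−21.04)²/21.04 + (30−21.04)²/21.04 + (10−26.30)²/26.30 = 68.6233
df = 5
p-value (upper-tail) = 0.00000
At α=0.05: p < α → reject H₀

reject H₀: yes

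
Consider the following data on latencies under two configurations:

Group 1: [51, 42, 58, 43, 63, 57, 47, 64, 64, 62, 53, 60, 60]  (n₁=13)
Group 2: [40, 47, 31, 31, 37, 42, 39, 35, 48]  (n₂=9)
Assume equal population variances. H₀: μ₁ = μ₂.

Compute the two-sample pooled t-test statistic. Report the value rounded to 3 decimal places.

x̄₁=55.692, s₁=7.793, n₁=13
x̄₂=38.889, s₂=6.153, n₂=9
s_p² = [12·7.793² + 8·6.153²]/20 = 51.5829
SE = √(s_p²·(1/13+1/9)) = 3.1144
t = (55.692−38.889)/3.1144 = 5.3954
df = 20

test statistic = 5.395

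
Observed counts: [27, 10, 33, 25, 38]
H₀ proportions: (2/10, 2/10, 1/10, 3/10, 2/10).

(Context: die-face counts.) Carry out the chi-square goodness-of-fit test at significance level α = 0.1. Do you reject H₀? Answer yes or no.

reject H₀: yes

n = 133; E_i = n·p_i = [26.60, 26.60, 13.30, 39.90, 26.60]
χ² = (27−26.60)²/26.60 + (10−26.60)²/26.60 + (33−13.30)²/13.30 + (25−39.90)²/39.90 + (38−26.60)²/26.60 = 49.9950
df = 4
p-value (upper-tail) = 0.00000
At α=0.1: p < α → reject H₀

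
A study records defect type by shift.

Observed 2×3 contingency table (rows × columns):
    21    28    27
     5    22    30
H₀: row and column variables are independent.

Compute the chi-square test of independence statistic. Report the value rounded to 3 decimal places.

test statistic = 8.177

Row totals [76, 57], col totals [26, 50, 57], n=133
χ² = (21−14.86)²/14.86 + (28−28.57)²/28.57 + (27−32.57)²/32.57 + (5−11.14)²/11.14 + (22−21.43)²/21.43 + (30−24.43)²/24.43 = 8.1766
df = 2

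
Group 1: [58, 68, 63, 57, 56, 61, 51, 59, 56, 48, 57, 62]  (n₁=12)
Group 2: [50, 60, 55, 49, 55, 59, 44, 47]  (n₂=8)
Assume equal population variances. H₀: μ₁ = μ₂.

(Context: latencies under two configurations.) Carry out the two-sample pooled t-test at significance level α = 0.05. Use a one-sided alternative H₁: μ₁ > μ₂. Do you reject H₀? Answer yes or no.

x̄₁=58.000, s₁=5.309, n₁=12
x̄₂=52.375, s₂=5.755, n₂=8
s_p² = [11·5.309² + 7·5.755²]/18 = 30.1042
SE = √(s_p²·(1/12+1/8)) = 2.5043
t = (58.000−52.375)/2.5043 = 2.2461
df = 18
p-value (one-sided, H₁ greater) = 0.01874
At α=0.05: p < α → reject H₀

reject H₀: yes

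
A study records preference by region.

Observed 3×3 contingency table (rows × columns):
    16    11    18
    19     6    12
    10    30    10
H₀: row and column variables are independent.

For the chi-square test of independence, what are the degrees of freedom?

df = (r−1)(c−1) = (3−1)·(3−1) = 4

degrees of freedom = 4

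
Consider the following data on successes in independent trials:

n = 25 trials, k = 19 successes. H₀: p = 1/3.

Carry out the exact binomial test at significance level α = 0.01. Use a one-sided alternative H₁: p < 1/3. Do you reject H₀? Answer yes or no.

reject H₀: no

Exact binomial: n=25, k=19, p₀=1/3=0.3333
P(X≤19) from Σ C(n,i)·p₀^i·(1−p₀)^(n−i)
p-value (one-sided, H₁ less) = 1.00000
At α=0.01: p ≥ α → fail to reject H₀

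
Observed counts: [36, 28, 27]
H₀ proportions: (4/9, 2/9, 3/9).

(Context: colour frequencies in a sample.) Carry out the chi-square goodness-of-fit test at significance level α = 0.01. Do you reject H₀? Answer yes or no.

reject H₀: no

n = 91; E_i = n·p_i = [40.44, 20.22, 30.33]
χ² = (36−40.44)²/40.44 + (28−20.22)²/20.22 + (27−30.33)²/30.33 = 3.8462
df = 2
p-value (upper-tail) = 0.14616
At α=0.01: p ≥ α → fail to reject H₀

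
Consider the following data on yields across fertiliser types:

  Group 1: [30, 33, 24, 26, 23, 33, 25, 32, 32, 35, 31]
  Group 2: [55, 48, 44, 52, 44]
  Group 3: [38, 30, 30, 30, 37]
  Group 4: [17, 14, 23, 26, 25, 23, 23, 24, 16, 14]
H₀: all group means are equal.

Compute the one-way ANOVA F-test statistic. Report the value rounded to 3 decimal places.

Group means [29.45, 48.60, 33.00, 20.50], grand mean 30.226
SSB = Σnᵢ(x̄ᵢ−x̄)² = 2678.992; SSW = ΣΣ(x−x̄ᵢ)² = 536.427
MSB = 2678.992/3 = 892.9974; MSW = 536.427/27 = 19.8677
F = MSB/MSW = 44.9472
df = (3, 27)

test statistic = 44.947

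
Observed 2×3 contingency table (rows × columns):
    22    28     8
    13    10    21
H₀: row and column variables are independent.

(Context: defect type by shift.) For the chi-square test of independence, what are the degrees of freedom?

df = (r−1)(c−1) = (2−1)·(3−1) = 2

degrees of freedom = 2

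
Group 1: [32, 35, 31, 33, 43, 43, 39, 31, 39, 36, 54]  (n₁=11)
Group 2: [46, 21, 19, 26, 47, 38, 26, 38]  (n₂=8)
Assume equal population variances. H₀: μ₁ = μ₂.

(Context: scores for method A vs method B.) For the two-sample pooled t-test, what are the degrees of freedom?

df = n₁ + n₂ − 2 = 11 + 8 − 2 = 17

degrees of freedom = 17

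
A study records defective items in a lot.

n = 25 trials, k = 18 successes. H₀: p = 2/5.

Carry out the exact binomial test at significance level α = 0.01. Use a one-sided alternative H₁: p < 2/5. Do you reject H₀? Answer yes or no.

Exact binomial: n=25, k=18, p₀=2/5=0.4000
P(X≤18) from Σ C(n,i)·p₀^i·(1−p₀)^(n−i)
p-value (one-sided, H₁ less) = 0.99972
At α=0.01: p ≥ α → fail to reject H₀

reject H₀: no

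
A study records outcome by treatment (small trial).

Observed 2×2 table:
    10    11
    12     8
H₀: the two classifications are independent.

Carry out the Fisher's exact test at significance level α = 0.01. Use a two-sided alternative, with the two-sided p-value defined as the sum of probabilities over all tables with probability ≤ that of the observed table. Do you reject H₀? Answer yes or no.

Margins: r₁=21, r₂=20, c₁=22, c₂=19, n=41
p_obs = C(21,10)·C(20,12)/C(41,22); sum pmf over tables with pmf ≤ p_obs
p-value (two-sided) = 0.53590
At α=0.01: p ≥ α → fail to reject H₀

reject H₀: no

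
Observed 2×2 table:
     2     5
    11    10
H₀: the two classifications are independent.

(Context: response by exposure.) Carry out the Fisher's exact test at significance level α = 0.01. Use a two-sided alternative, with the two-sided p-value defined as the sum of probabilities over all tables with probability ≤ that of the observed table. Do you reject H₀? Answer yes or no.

reject H₀: no

Margins: r₁=7, r₂=21, c₁=13, c₂=15, n=28
p_obs = C(7,2)·C(21,11)/C(28,13); sum pmf over tables with pmf ≤ p_obs
p-value (two-sided) = 0.39553
At α=0.01: p ≥ α → fail to reject H₀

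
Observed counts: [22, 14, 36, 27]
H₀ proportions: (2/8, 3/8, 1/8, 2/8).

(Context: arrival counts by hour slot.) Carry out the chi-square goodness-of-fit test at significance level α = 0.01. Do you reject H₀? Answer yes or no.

n = 99; E_i = n·p_i = [24.75, 37.12, 12.38, 24.75]
χ² = (22−24.75)²/24.75 + (14−37.12)²/37.12 + (36−12.38)²/12.38 + (27−24.75)²/24.75 = 60.0168
df = 3
p-value (upper-tail) = 0.00000
At α=0.01: p < α → reject H₀

reject H₀: yes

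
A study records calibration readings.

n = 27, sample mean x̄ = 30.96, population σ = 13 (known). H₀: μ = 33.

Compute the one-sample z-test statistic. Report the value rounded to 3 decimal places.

SE = σ/√n = 13/√27 = 2.5019
z = (x̄−μ₀)/SE = (30.96−33)/2.5019 = -0.8154

test statistic = -0.815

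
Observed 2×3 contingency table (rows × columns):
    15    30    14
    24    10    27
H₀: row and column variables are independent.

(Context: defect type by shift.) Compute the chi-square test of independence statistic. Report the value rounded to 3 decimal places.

test statistic = 16.170

Row totals [59, 61], col totals [39, 40, 41], n=120
χ² = (15−19.18)²/19.18 + (30−19.67)²/19.67 + (14−20.16)²/20.16 + (24−19.82)²/19.82 + (10−20.33)²/20.33 + (27−20.84)²/20.84 = 16.1700
df = 2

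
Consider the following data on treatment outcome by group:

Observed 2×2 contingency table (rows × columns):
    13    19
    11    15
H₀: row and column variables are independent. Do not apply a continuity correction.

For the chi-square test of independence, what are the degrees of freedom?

df = (r−1)(c−1) = (2−1)·(2−1) = 1

degrees of freedom = 1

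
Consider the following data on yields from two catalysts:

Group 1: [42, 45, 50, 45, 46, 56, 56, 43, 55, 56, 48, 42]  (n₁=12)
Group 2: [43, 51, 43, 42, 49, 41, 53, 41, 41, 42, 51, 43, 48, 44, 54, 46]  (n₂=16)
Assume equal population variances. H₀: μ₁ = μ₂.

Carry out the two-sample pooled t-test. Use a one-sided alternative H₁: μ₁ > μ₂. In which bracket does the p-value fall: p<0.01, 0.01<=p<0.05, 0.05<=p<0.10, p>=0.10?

x̄₁=48.667, s₁=5.710, n₁=12
x̄₂=45.750, s₂=4.568, n₂=16
s_p² = [11·5.710² + 15·4.568²]/26 = 25.8333
SE = √(s_p²·(1/12+1/16)) = 1.9410
t = (48.667−45.750)/1.9410 = 1.5027
df = 26
p-value (one-sided, H₁ greater) = 0.07248
→ bracket: 0.05<=p<0.10

p-value bracket: 0.05<=p<0.10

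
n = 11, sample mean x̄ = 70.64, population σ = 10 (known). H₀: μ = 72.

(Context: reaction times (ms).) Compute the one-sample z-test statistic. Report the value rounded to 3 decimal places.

test statistic = -0.451

SE = σ/√n = 10/√11 = 3.0151
z = (x̄−μ₀)/SE = (70.64−72)/3.0151 = -0.4511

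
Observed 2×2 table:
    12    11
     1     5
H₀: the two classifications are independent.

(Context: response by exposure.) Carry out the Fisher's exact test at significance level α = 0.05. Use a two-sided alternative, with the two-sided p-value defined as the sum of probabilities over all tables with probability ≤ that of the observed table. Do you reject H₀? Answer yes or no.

reject H₀: no

Margins: r₁=23, r₂=6, c₁=13, c₂=16, n=29
p_obs = C(23,12)·C(6,1)/C(29,13); sum pmf over tables with pmf ≤ p_obs
p-value (two-sided) = 0.18336
At α=0.05: p ≥ α → fail to reject H₀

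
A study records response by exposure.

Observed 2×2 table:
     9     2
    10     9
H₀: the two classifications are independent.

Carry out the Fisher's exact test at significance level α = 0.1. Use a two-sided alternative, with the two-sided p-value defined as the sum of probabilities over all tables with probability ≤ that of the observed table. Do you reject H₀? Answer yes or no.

reject H₀: no

Margins: r₁=11, r₂=19, c₁=19, c₂=11, n=30
p_obs = C(11,9)·C(19,10)/C(30,19); sum pmf over tables with pmf ≤ p_obs
p-value (two-sided) = 0.13951
At α=0.1: p ≥ α → fail to reject H₀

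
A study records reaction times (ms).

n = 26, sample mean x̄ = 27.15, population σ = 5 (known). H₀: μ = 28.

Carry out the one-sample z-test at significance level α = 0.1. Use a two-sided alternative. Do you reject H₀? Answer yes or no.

SE = σ/√n = 5/√26 = 0.9806
z = (x̄−μ₀)/SE = (27.15−28)/0.9806 = -0.8668
p-value (two-sided) = 0.38603
At α=0.1: p ≥ α → fail to reject H₀

reject H₀: no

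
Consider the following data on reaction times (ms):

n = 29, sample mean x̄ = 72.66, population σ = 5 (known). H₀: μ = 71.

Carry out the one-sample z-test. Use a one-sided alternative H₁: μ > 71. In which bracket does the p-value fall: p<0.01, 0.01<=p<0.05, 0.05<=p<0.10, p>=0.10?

SE = σ/√n = 5/√29 = 0.9285
z = (x̄−μ₀)/SE = (72.66−71)/0.9285 = 1.7879
p-value (one-sided, H₁ greater) = 0.03690
→ bracket: 0.01<=p<0.05

p-value bracket: 0.01<=p<0.05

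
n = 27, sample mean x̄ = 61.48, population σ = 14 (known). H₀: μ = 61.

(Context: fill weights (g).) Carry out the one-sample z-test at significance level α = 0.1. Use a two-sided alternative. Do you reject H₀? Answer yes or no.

SE = σ/√n = 14/√27 = 2.6943
z = (x̄−μ₀)/SE = (61.48−61)/2.6943 = 0.1782
p-value (two-sided) = 0.85860
At α=0.1: p ≥ α → fail to reject H₀

reject H₀: no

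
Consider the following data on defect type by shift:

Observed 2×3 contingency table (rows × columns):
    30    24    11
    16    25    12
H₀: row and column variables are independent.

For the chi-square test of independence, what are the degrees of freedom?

degrees of freedom = 2

df = (r−1)(c−1) = (2−1)·(3−1) = 2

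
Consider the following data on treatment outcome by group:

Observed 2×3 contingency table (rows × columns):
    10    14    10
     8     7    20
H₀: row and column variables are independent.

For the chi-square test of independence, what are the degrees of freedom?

df = (r−1)(c−1) = (2−1)·(3−1) = 2

degrees of freedom = 2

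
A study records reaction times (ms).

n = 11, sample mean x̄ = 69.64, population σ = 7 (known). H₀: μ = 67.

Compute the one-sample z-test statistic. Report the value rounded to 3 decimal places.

SE = σ/√n = 7/√11 = 2.1106
z = (x̄−μ₀)/SE = (69.64−67)/2.1106 = 1.2508

test statistic = 1.251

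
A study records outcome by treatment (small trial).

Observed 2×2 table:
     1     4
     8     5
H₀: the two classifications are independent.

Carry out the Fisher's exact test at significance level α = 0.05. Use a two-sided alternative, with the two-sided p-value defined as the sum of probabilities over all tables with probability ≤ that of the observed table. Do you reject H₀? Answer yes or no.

reject H₀: no

Margins: r₁=5, r₂=13, c₁=9, c₂=9, n=18
p_obs = C(5,1)·C(13,8)/C(18,9); sum pmf over tables with pmf ≤ p_obs
p-value (two-sided) = 0.29412
At α=0.05: p ≥ α → fail to reject H₀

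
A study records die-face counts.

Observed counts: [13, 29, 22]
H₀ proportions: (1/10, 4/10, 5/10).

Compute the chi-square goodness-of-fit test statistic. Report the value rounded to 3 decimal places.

n = 64; E_i = n·p_i = [6.40, 25.60, 32.00]
χ² = (13−6.40)²/6.40 + (29−25.60)²/25.60 + (22−32.00)²/32.00 = 10.3828
df = 2

test statistic = 10.383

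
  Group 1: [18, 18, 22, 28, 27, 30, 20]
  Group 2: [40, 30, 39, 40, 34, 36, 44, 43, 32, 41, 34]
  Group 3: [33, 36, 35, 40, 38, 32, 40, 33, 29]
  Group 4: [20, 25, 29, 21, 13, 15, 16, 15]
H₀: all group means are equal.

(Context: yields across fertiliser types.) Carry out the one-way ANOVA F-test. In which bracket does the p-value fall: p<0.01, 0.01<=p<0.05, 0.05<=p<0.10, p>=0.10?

Group means [23.29, 37.55, 35.11, 19.25], grand mean 29.886
SSB = Σnᵢ(x̄ᵢ−x̄)² = 2100.998; SSW = ΣΣ(x−x̄ᵢ)² = 692.545
MSB = 2100.998/3 = 700.3327; MSW = 692.545/31 = 22.3402
F = MSB/MSW = 31.3486
df = (3, 31)
p-value (upper-tail) = 0.00000
→ bracket: p<0.01

p-value bracket: p<0.01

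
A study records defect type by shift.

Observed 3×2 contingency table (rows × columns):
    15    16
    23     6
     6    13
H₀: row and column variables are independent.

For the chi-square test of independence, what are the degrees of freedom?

degrees of freedom = 2

df = (r−1)(c−1) = (3−1)·(2−1) = 2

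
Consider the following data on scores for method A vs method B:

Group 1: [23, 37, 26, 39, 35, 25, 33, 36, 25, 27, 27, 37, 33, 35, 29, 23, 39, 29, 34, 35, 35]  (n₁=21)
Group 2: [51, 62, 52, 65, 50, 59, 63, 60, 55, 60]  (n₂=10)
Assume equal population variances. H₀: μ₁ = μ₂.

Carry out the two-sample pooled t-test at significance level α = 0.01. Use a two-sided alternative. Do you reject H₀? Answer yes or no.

x̄₁=31.524, s₁=5.316, n₁=21
x̄₂=57.700, s₂=5.334, n₂=10
s_p² = [20·5.316² + 9·5.334²]/29 = 28.3220
SE = √(s_p²·(1/21+1/10)) = 2.0447
t = (31.524−57.700)/2.0447 = -12.8019
df = 29
p-value (two-sided) = 0.00000
At α=0.01: p < α → reject H₀

reject H₀: yes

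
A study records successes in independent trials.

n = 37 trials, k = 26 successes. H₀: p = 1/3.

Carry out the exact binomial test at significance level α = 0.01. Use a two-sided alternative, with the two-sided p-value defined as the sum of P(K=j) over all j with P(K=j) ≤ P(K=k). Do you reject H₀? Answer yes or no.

Exact binomial: n=37, k=26, p₀=1/3=0.3333
P(X=j) = C(n,j)·p₀^j·(1−p₀)^(n−j); p = Σ P(X=j) over j with P(X=j) ≤ P(X=26)
p-value (two-sided) = 0.00001
At α=0.01: p < α → reject H₀

reject H₀: yes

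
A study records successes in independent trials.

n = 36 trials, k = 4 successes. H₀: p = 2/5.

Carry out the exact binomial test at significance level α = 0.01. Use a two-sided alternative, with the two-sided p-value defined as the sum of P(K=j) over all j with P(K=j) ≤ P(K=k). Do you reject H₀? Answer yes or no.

Exact binomial: n=36, k=4, p₀=2/5=0.4000
P(X=j) = C(n,j)·p₀^j·(1−p₀)^(n−j); p = Σ P(X=j) over j with P(X=j) ≤ P(X=4)
p-value (two-sided) = 0.00024
At α=0.01: p < α → reject H₀

reject H₀: yes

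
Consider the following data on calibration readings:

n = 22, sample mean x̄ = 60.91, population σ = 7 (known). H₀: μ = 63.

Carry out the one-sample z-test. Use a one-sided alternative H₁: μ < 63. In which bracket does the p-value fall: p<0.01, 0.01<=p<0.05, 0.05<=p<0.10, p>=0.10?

SE = σ/√n = 7/√22 = 1.4924
z = (x̄−μ₀)/SE = (60.91−63)/1.4924 = -1.4004
p-value (one-sided, H₁ less) = 0.08069
→ bracket: 0.05<=p<0.10

p-value bracket: 0.05<=p<0.10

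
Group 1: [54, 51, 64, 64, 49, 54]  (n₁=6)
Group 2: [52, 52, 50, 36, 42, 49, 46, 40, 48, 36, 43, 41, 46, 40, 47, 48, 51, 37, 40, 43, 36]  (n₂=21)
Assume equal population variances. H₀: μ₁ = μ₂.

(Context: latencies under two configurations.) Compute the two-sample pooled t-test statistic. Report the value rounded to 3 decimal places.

x̄₁=56.000, s₁=6.481, n₁=6
x̄₂=43.952, s₂=5.436, n₂=21
s_p² = [5·6.481² + 20·5.436²]/25 = 32.0381
SE = √(s_p²·(1/6+1/21)) = 2.6202
t = (56.000−43.952)/2.6202 = 4.5980
df = 25

test statistic = 4.598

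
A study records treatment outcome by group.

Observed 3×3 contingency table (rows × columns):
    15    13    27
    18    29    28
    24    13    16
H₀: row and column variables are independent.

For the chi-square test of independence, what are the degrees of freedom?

df = (r−1)(c−1) = (3−1)·(3−1) = 4

degrees of freedom = 4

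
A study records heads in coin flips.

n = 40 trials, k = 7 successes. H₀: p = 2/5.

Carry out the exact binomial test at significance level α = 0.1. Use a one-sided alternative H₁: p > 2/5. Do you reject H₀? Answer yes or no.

Exact binomial: n=40, k=7, p₀=2/5=0.4000
P(X≥7) from Σ C(n,i)·p₀^i·(1−p₀)^(n−i)
p-value (one-sided, H₁ greater) = 0.99941
At α=0.1: p ≥ α → fail to reject H₀

reject H₀: no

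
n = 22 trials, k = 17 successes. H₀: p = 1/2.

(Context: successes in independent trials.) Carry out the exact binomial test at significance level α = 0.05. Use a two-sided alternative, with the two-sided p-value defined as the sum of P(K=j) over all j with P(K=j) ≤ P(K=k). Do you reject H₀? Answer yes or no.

Exact binomial: n=22, k=17, p₀=1/2=0.5000
P(X=j) = C(n,j)·p₀^j·(1−p₀)^(n−j); p = Σ P(X=j) over j with P(X=j) ≤ P(X=17)
p-value (two-sided) = 0.01690
At α=0.05: p < α → reject H₀

reject H₀: yes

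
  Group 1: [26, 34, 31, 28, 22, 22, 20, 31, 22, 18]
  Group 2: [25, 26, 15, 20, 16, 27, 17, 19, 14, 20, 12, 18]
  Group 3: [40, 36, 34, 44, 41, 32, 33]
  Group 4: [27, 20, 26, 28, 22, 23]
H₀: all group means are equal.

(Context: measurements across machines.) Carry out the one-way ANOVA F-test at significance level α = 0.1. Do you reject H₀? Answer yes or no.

Group means [25.40, 19.08, 37.14, 24.33], grand mean 25.400
SSB = Σnᵢ(x̄ᵢ−x̄)² = 1450.893; SSW = ΣΣ(x−x̄ᵢ)² = 691.507
MSB = 1450.893/3 = 483.6310; MSW = 691.507/31 = 22.3067
F = MSB/MSW = 21.6810
df = (3, 31)
p-value (upper-tail) = 0.00000
At α=0.1: p < α → reject H₀

reject H₀: yes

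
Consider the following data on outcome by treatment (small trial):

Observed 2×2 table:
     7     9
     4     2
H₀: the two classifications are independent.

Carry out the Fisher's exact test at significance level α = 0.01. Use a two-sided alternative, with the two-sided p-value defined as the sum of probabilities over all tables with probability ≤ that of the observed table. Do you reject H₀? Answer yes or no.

reject H₀: no

Margins: r₁=16, r₂=6, c₁=11, c₂=11, n=22
p_obs = C(16,7)·C(6,4)/C(22,11); sum pmf over tables with pmf ≤ p_obs
p-value (two-sided) = 0.63512
At α=0.01: p ≥ α → fail to reject H₀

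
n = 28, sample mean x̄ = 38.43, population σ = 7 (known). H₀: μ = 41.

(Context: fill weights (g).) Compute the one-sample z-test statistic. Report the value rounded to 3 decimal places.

test statistic = -1.943

SE = σ/√n = 7/√28 = 1.3229
z = (x̄−μ₀)/SE = (38.43−41)/1.3229 = -1.9427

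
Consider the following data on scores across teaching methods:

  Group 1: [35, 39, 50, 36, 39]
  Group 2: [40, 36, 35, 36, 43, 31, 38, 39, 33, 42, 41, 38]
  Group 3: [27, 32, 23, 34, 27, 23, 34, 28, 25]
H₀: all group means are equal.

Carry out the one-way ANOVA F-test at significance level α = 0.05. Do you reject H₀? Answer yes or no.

reject H₀: yes

Group means [39.80, 37.67, 28.11], grand mean 34.769
SSB = Σnᵢ(x̄ᵢ−x̄)² = 626.260; SSW = ΣΣ(x−x̄ᵢ)² = 436.356
MSB = 626.260/2 = 313.1299; MSW = 436.356/23 = 18.9720
F = MSB/MSW = 16.5049
df = (2, 23)
p-value (upper-tail) = 0.00004
At α=0.05: p < α → reject H₀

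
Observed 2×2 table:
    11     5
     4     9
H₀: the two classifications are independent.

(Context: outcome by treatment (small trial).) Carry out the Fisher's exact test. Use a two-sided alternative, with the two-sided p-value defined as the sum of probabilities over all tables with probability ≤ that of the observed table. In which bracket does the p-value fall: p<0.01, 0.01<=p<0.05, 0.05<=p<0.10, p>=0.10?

p-value bracket: 0.05<=p<0.10

Margins: r₁=16, r₂=13, c₁=15, c₂=14, n=29
p_obs = C(16,11)·C(13,4)/C(29,15); sum pmf over tables with pmf ≤ p_obs
p-value (two-sided) = 0.06560
→ bracket: 0.05<=p<0.10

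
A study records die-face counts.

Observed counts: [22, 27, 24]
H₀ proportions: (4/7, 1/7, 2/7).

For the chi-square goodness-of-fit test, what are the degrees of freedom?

df = k − 1 = 3 − 1 = 2

degrees of freedom = 2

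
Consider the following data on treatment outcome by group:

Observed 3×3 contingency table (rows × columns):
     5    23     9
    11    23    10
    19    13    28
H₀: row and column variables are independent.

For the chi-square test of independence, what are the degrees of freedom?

degrees of freedom = 4

df = (r−1)(c−1) = (3−1)·(3−1) = 4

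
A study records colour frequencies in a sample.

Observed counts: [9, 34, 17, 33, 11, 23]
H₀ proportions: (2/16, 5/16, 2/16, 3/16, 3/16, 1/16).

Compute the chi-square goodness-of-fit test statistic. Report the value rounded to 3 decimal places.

n = 127; E_i = n·p_i = [15.88, 39.69, 15.88, 23.81, 23.81, 7.94]
χ² = (9−15.88)²/15.88 + (34−39.69)²/39.69 + (17−15.88)²/15.88 + (33−23.81)²/23.81 + (11−23.81)²/23.81 + (23−7.94)²/7.94 = 42.8940
df = 5

test statistic = 42.894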